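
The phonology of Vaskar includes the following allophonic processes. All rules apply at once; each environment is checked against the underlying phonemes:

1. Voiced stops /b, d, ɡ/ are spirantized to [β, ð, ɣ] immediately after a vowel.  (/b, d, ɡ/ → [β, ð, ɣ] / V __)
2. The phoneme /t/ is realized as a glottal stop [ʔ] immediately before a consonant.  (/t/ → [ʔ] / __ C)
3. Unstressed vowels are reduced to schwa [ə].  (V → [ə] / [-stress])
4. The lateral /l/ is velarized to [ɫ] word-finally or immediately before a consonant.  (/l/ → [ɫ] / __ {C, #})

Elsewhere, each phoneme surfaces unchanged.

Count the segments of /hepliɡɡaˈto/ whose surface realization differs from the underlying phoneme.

Segments that undergo a rule: /e/ → [ə] (rule 3); /i/ → [ə] (rule 3); /ɡ/ → [ɣ] (rule 1); /a/ → [ə] (rule 3).
All other segments surface unchanged.

4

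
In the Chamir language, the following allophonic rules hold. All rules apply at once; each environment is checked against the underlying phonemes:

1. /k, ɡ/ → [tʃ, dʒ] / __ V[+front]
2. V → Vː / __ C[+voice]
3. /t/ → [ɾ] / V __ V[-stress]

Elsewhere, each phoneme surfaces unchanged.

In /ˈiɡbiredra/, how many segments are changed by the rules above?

3

Segments that undergo a rule: /i/ → [iː] (rule 2); /i/ → [iː] (rule 2); /e/ → [eː] (rule 2).
All other segments surface unchanged.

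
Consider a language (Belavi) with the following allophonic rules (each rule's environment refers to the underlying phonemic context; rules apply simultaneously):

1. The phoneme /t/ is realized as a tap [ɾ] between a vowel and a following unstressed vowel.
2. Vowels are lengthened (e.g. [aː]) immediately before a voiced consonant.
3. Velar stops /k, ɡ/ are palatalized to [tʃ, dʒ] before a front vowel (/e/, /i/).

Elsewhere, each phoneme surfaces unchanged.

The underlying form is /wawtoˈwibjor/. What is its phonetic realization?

[waːwtoːˈwiːbjoːr]

/w/ (word-initial): no rule targets it → [w].
Rule 2 applies to /a/ (between /w/ and /w/: before a voiced consonant) → [aː].
/w/ (between /a/ and /t/) is unaffected → [w].
/t/ (between /w/ and /o/) is in the target of rule 1 but the environment (between a vowel and a following unstressed vowel) is not met → [t].
Rule 2 applies to /o/ (between /t/ and /w/: before a voiced consonant) → [oː].
/w/ — not in any rule's target class → [w].
/i/ — between /w/ and /b/, before a voiced consonant — surfaces as [iː] (rule 2).
/b/ — not in any rule's target class → [b].
/j/ (between /b/ and /o/): no rule targets it → [j].
/o/ — between /j/ and /r/, before a voiced consonant — surfaces as [oː] (rule 2).
/r/ stays [r].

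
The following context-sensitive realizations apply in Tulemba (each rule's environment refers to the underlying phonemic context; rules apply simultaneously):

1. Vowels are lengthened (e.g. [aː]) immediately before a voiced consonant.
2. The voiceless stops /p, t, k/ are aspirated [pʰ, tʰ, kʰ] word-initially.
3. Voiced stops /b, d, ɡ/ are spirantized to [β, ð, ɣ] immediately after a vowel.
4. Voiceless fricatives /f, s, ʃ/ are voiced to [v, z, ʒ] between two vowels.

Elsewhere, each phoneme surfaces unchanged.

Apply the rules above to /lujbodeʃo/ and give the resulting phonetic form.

/u/ meets the environment for rule 1 (before a voiced consonant) → [uː].
/b/ (between /j/ and /o/) fails the environment for rule 3, so it stays [b].
/o/ meets the environment for rule 1 (before a voiced consonant) → [oː].
/d/ (between /o/ and /e/): immediately after a vowel, so rule 3 applies → [ð].
/e/ (between /d/ and /ʃ/) fails the environment for rule 1, so it stays [e].
/ʃ/ (between /e/ and /o/): between two vowels, so rule 4 applies → [ʒ].
/o/ (word-final) fails the environment for rule 1, so it stays [o].

[luːjboːðeʒo]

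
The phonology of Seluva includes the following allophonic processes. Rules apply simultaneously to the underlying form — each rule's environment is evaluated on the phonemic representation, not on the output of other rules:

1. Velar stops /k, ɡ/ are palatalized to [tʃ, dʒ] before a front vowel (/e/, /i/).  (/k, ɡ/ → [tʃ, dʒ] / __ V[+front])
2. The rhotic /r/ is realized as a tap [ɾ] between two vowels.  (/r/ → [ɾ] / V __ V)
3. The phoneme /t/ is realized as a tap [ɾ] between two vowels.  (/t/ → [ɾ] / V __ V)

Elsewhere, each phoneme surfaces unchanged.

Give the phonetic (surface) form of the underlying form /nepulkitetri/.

[nepultʃiɾetri]

/k/ — between /l/ and /i/, before a front vowel — surfaces as [tʃ] (rule 1).
/t/ — between /i/ and /e/, between two vowels — surfaces as [ɾ] (rule 3).
/t/ (between /e/ and /r/): rule 3 targets it, but not between two vowels → unchanged [t].
/r/ (between /t/ and /i/) is in the target of rule 2 but the environment (between two vowels) is not met → [r].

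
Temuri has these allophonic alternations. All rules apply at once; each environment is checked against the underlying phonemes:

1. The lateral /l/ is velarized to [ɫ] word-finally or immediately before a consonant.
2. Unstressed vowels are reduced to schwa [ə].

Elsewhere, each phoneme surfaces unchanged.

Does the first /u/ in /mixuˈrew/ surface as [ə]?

Rule 2 applies to /u/ (between /x/ and /r/: in an unstressed syllable) → [ə].
The actual realization is [ə], which matches [ə].

Yes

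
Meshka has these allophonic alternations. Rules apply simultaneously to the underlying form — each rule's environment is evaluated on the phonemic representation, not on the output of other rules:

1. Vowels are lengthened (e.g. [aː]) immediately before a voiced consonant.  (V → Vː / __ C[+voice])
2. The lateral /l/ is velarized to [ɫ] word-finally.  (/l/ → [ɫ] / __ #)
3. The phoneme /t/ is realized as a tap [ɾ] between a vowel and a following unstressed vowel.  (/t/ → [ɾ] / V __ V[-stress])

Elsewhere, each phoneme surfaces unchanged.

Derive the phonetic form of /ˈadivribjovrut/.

/a/ — word-initial, before a voiced consonant — surfaces as [aː] (rule 1).
/i/ (between /d/ and /v/): before a voiced consonant, so rule 1 applies → [iː].
/i/ — between /r/ and /b/, before a voiced consonant — surfaces as [iː] (rule 1).
/o/ meets the environment for rule 1 (before a voiced consonant) → [oː].
/u/ — between /r/ and /t/; rule 1 does not apply here → [u].
/t/ (word-final) is in the target of rule 3 but the environment (between a vowel and a following unstressed vowel) is not met → [t].

[ˈaːdiːvriːbjoːvrut]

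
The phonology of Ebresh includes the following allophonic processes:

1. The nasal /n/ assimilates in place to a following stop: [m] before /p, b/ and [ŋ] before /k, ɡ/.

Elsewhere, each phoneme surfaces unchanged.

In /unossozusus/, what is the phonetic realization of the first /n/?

[n]

/n/ — between /u/ and /o/; rule 1 does not apply here → [n].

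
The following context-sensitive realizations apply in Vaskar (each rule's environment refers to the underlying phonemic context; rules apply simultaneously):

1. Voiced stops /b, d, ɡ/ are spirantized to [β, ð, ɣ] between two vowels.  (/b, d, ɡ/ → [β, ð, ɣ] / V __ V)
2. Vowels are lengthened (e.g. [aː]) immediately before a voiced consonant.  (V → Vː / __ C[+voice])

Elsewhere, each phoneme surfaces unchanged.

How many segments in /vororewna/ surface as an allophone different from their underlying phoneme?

3

Segments that undergo a rule: /o/ → [oː] (rule 2); /o/ → [oː] (rule 2); /e/ → [eː] (rule 2).
All other segments surface unchanged.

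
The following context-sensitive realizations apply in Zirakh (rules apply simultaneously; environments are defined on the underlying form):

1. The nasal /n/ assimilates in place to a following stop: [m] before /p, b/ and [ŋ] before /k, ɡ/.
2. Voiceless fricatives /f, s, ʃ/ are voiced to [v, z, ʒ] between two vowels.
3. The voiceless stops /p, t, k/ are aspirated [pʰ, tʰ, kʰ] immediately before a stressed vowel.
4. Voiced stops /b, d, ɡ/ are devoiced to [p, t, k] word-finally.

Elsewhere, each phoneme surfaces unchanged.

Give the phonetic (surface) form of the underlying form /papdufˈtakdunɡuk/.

/p/ — word-initial; rule 3 does not apply here → [p].
/p/ (between /a/ and /d/) is in the target of rule 3 but the environment (immediately before a stressed vowel) is not met → [p].
/d/ — between /p/ and /u/; rule 4 does not apply here → [d].
/f/ (between /u/ and /t/): rule 2 targets it, but not between two vowels → unchanged [f].
/t/ (between /f/ and /a/) occurs immediately before a stressed vowel → [tʰ] by rule 3.
/k/ — between /a/ and /d/; rule 3 does not apply here → [k].
/d/ (between /k/ and /u/) is in the target of rule 4 but the environment (word-finally) is not met → [d].
/n/ (between /u/ and /ɡ/) occurs before a labial or velar stop → [ŋ] by rule 1.
/ɡ/ — between /n/ and /u/; rule 4 does not apply here → [ɡ].
/k/ (word-final): rule 3 targets it, but not immediately before a stressed vowel → unchanged [k].

[papdufˈtʰakduŋɡuk]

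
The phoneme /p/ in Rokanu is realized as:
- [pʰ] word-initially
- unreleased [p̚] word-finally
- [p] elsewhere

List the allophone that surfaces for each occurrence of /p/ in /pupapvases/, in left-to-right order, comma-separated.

Occurrence 1 (position 1): word-initially → [pʰ].
Occurrence 2 (position 3): no conditioning environment matches → elsewhere allophone [p].
Occurrence 3 (position 5): no conditioning environment matches → elsewhere allophone [p].

[pʰ], [p], [p]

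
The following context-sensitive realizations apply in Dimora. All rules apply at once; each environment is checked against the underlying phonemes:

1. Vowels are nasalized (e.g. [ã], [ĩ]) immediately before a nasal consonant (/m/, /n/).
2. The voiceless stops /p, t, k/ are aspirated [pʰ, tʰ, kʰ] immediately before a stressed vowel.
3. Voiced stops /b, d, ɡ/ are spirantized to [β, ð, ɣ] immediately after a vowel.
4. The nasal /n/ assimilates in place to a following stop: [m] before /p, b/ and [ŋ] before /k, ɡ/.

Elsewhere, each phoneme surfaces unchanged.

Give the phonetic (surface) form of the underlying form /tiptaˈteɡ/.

/t/ (word-initial) fails the environment for rule 2, so it stays [t].
/i/ — between /t/ and /p/; rule 1 does not apply here → [i].
/p/ (between /i/ and /t/) fails the environment for rule 2, so it stays [p].
/t/ (between /p/ and /a/) is in the target of rule 2 but the environment (immediately before a stressed vowel) is not met → [t].
/a/ (between /t/ and /t/) is in the target of rule 1 but the environment (before a nasal consonant) is not met → [a].
Rule 2 applies to /t/ (between /a/ and /e/: immediately before a stressed vowel) → [tʰ].
/e/ (between /t/ and /ɡ/): rule 1 targets it, but not before a nasal consonant → unchanged [e].
Rule 3 applies to /ɡ/ (word-final: immediately after a vowel) → [ɣ].

[tiptaˈtʰeɣ]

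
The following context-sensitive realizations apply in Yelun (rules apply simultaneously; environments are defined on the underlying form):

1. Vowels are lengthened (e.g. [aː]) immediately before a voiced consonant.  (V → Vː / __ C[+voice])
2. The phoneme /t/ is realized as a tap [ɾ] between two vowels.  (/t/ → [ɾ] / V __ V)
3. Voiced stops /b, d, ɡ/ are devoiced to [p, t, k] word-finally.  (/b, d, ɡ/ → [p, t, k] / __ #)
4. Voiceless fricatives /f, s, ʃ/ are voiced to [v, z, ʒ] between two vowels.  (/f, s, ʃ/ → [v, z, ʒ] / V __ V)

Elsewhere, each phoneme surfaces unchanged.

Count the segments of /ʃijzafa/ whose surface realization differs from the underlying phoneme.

Segments that undergo a rule: /i/ → [iː] (rule 1); /f/ → [v] (rule 4).
All other segments surface unchanged.

2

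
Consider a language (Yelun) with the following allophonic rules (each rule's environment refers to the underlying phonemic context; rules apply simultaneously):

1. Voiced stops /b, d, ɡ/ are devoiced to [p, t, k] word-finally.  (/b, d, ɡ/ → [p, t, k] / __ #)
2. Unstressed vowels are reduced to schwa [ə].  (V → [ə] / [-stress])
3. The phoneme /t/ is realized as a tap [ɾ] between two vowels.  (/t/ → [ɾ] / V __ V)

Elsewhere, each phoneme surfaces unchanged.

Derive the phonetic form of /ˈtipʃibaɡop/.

[ˈtipʃəbəɡəp]

/t/ — word-initial; rule 3 does not apply here → [t].
/i/ (between /t/ and /p/): rule 2 targets it, but not in an unstressed syllable → unchanged [i].
/p/ (between /i/ and /ʃ/): no rule targets it → [p].
/ʃ/ — not in any rule's target class → [ʃ].
/i/ (between /ʃ/ and /b/) occurs in an unstressed syllable → [ə] by rule 2.
/b/ — between /i/ and /a/; rule 1 does not apply here → [b].
/a/ (between /b/ and /ɡ/): in an unstressed syllable, so rule 2 applies → [ə].
/ɡ/ (between /a/ and /o/): rule 1 targets it, but not word-finally → unchanged [ɡ].
Rule 2 applies to /o/ (between /ɡ/ and /p/: in an unstressed syllable) → [ə].
/p/ (word-final) is unaffected → [p].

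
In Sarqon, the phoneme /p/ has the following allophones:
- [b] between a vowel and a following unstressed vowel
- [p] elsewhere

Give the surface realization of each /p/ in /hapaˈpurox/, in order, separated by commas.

[b], [p]

Occurrence 1 (position 3): between a vowel and a following unstressed vowel → [b].
Occurrence 2 (position 5): no conditioning environment matches → elsewhere allophone [p].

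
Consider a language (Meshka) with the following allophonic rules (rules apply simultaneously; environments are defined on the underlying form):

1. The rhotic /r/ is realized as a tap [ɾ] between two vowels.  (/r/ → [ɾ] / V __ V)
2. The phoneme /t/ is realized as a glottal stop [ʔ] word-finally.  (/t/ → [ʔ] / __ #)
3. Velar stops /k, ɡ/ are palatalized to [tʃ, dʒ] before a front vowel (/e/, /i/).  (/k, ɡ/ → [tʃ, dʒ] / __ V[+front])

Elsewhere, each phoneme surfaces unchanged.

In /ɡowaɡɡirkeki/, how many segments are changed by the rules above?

Segments that undergo a rule: /ɡ/ → [dʒ] (rule 3); /k/ → [tʃ] (rule 3); /k/ → [tʃ] (rule 3).
All other segments surface unchanged.

3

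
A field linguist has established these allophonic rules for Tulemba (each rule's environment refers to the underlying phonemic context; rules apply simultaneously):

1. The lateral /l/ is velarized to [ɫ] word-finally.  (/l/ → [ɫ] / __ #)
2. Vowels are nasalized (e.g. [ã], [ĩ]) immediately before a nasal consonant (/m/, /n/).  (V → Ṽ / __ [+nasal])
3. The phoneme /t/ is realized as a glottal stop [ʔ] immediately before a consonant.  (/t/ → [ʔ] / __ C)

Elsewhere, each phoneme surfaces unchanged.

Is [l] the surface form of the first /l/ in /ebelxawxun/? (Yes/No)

/l/ (between /e/ and /x/) is in the target of rule 1 but the environment (word-finally) is not met → [l].
The actual realization is [l], which matches [l].

Yes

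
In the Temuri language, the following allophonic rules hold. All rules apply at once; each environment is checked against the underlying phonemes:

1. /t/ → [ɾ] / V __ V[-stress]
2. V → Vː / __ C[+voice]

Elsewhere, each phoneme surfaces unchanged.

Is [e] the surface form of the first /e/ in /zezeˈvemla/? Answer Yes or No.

Rule 2 applies to /e/ (between /z/ and /z/: before a voiced consonant) → [eː].
The actual realization is [eː], not [e].

No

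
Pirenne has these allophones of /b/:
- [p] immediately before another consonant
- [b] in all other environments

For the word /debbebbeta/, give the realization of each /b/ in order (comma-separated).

[p], [b], [p], [b]

Occurrence 1 (position 3): immediately before another consonant → [p].
Occurrence 2 (position 4): no conditioning environment matches → elsewhere allophone [b].
Occurrence 3 (position 6): immediately before another consonant → [p].
Occurrence 4 (position 7): no conditioning environment matches → elsewhere allophone [b].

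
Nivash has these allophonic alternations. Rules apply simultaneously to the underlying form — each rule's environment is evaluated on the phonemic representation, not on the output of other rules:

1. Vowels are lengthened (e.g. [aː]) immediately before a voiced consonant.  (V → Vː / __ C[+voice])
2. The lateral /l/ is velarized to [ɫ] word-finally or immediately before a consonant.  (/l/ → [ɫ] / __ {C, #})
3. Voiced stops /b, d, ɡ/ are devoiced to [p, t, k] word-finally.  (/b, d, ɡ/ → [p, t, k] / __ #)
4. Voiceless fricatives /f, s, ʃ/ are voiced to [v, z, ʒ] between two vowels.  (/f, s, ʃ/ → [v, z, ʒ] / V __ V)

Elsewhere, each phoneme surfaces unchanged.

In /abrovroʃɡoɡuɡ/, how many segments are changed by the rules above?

Segments that undergo a rule: /a/ → [aː] (rule 1); /o/ → [oː] (rule 1); /o/ → [oː] (rule 1); /u/ → [uː] (rule 1); /ɡ/ → [k] (rule 3).
All other segments surface unchanged.

5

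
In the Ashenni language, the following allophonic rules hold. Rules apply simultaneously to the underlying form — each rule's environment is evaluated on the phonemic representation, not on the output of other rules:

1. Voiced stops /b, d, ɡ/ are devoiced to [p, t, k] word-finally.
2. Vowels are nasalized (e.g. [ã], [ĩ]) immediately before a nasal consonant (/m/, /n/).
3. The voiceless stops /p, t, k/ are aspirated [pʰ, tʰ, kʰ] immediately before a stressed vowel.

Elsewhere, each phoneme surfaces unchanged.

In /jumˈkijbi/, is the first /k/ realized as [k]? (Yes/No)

Rule 3 applies to /k/ (between /m/ and /i/: immediately before a stressed vowel) → [kʰ].
The actual realization is [kʰ], not [k].

No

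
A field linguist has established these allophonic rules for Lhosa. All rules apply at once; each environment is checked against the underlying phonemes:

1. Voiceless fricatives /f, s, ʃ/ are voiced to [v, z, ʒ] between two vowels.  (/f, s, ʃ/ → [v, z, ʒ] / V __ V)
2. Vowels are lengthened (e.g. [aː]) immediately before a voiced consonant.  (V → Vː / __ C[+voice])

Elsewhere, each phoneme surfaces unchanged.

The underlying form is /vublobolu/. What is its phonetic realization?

[vuːbloːboːlu]

/v/ (word-initial) is unaffected → [v].
Rule 2 applies to /u/ (between /v/ and /b/: before a voiced consonant) → [uː].
/b/ — not in any rule's target class → [b].
/l/ (between /b/ and /o/) is unaffected → [l].
/o/ (between /l/ and /b/): before a voiced consonant, so rule 2 applies → [oː].
/b/ (between /o/ and /o/): no rule targets it → [b].
Rule 2 applies to /o/ (between /b/ and /l/: before a voiced consonant) → [oː].
/l/ — not in any rule's target class → [l].
/u/ — word-final; rule 2 does not apply here → [u].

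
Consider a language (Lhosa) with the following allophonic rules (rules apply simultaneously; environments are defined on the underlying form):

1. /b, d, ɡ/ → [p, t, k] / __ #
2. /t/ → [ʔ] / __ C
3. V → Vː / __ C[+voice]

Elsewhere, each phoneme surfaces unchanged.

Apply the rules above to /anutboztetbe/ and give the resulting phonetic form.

Rule 3 applies to /a/ (word-initial: before a voiced consonant) → [aː].
/n/ stays [n].
/u/ (between /n/ and /t/) fails the environment for rule 3, so it stays [u].
/t/ (between /u/ and /b/): immediately before a consonant, so rule 2 applies → [ʔ].
/b/ — between /t/ and /o/; rule 1 does not apply here → [b].
Rule 3 applies to /o/ (between /b/ and /z/: before a voiced consonant) → [oː].
/z/ — not in any rule's target class → [z].
/t/ (between /z/ and /e/) is in the target of rule 2 but the environment (immediately before a consonant) is not met → [t].
/e/ (between /t/ and /t/): rule 3 targets it, but not before a voiced consonant → unchanged [e].
/t/ — between /e/ and /b/, immediately before a consonant — surfaces as [ʔ] (rule 2).
/b/ — between /t/ and /e/; rule 1 does not apply here → [b].
/e/ (word-final) is in the target of rule 3 but the environment (before a voiced consonant) is not met → [e].

[aːnuʔboːzteʔbe]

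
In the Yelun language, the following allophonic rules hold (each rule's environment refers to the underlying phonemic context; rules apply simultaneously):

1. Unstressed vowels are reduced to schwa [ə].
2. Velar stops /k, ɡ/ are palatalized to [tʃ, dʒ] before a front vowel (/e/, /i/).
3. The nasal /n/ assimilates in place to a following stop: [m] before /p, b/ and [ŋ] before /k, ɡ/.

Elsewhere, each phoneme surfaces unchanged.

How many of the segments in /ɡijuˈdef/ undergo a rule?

3

Segments that undergo a rule: /ɡ/ → [dʒ] (rule 2); /i/ → [ə] (rule 1); /u/ → [ə] (rule 1).
All other segments surface unchanged.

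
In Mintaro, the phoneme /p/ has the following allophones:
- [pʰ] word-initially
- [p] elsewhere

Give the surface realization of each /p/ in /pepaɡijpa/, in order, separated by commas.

Occurrence 1 (position 1): word-initially → [pʰ].
Occurrence 2 (position 3): no conditioning environment matches → elsewhere allophone [p].
Occurrence 3 (position 8): no conditioning environment matches → elsewhere allophone [p].

[pʰ], [p], [p]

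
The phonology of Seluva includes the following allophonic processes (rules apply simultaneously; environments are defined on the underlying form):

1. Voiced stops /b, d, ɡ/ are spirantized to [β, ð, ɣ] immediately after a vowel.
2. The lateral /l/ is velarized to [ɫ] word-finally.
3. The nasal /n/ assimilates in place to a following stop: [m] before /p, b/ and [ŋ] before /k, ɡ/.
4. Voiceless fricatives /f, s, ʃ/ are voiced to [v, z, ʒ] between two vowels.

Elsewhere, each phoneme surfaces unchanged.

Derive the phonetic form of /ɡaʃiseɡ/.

/ɡ/ (word-initial) is in the target of rule 1 but the environment (immediately after a vowel) is not met → [ɡ].
Rule 4 applies to /ʃ/ (between /a/ and /i/: between two vowels) → [ʒ].
/s/ meets the environment for rule 4 (between two vowels) → [z].
/ɡ/ (word-final): immediately after a vowel, so rule 1 applies → [ɣ].

[ɡaʒizeɣ]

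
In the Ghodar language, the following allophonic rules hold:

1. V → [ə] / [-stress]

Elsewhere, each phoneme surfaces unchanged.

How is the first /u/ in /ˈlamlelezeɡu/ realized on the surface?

/u/ — word-final, in an unstressed syllable — surfaces as [ə] (rule 1).

[ə]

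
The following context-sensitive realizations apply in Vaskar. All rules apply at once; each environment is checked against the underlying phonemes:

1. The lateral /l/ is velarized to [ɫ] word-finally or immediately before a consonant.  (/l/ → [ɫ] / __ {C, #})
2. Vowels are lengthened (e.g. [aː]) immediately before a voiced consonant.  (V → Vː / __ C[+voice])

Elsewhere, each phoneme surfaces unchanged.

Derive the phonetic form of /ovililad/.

[oːviːliːlaːd]

/o/ (word-initial): before a voiced consonant, so rule 2 applies → [oː].
/i/ (between /v/ and /l/) occurs before a voiced consonant → [iː] by rule 2.
/l/ — between /i/ and /i/; rule 1 does not apply here → [l].
/i/ (between /l/ and /l/) occurs before a voiced consonant → [iː] by rule 2.
/l/ (between /i/ and /a/) is in the target of rule 1 but the environment (word-finally or immediately before a consonant) is not met → [l].
/a/ meets the environment for rule 2 (before a voiced consonant) → [aː].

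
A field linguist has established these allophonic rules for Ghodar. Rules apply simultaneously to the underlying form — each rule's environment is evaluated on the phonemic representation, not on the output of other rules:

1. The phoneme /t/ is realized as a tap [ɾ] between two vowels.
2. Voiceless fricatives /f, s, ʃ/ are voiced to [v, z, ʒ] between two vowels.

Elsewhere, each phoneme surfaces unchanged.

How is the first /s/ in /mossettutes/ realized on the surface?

[s]

/s/ (between /o/ and /s/): rule 2 targets it, but not between two vowels → unchanged [s].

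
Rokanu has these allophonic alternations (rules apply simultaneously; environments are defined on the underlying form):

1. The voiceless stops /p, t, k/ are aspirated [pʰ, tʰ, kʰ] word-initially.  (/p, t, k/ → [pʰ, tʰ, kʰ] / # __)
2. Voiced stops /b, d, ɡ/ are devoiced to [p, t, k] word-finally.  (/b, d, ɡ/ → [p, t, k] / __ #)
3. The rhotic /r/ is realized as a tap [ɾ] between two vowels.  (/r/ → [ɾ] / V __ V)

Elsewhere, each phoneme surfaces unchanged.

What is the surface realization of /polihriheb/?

[pʰolihrihep]

/p/ (word-initial) occurs word-initially → [pʰ] by rule 1.
/r/ (between /h/ and /i/) fails the environment for rule 3, so it stays [r].
Rule 2 applies to /b/ (word-final: word-finally) → [p].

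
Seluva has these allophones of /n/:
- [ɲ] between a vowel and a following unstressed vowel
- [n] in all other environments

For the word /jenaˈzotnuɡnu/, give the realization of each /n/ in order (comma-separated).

[ɲ], [n], [n]

Occurrence 1 (position 3): between a vowel and a following unstressed vowel → [ɲ].
Occurrence 2 (position 8): no conditioning environment matches → elsewhere allophone [n].
Occurrence 3 (position 11): no conditioning environment matches → elsewhere allophone [n].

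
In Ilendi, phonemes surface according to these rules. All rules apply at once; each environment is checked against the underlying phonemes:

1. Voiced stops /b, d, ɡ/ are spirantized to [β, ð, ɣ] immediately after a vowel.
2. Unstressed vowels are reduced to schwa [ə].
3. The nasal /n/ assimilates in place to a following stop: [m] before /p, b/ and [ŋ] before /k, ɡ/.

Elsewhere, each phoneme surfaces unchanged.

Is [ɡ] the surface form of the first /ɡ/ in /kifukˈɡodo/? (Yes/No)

/ɡ/ (between /k/ and /o/): rule 1 targets it, but not immediately after a vowel → unchanged [ɡ].
The actual realization is [ɡ], which matches [ɡ].

Yes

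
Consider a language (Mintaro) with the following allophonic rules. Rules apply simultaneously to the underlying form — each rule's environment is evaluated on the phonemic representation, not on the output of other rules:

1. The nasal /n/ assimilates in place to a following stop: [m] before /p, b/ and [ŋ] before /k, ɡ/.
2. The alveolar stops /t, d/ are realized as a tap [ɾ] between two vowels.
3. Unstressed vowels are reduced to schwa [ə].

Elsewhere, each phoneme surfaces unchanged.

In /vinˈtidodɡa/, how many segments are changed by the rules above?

Segments that undergo a rule: /i/ → [ə] (rule 3); /d/ → [ɾ] (rule 2); /o/ → [ə] (rule 3); /a/ → [ə] (rule 3).
All other segments surface unchanged.

4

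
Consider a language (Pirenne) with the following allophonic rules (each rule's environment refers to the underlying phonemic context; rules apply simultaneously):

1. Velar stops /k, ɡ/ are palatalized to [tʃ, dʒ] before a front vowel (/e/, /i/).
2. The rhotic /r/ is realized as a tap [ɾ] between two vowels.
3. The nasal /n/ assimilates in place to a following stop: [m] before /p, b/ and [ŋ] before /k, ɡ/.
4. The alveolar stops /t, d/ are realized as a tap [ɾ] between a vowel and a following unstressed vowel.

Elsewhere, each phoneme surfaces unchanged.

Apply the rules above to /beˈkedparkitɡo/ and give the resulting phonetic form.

/b/ — not in any rule's target class → [b].
/e/ — not in any rule's target class → [e].
/k/ meets the environment for rule 1 (before a front vowel) → [tʃ].
/e/ — not in any rule's target class → [e].
/d/ (between /e/ and /p/): rule 4 targets it, but not between a vowel and a following unstressed vowel → unchanged [d].
/p/ (between /d/ and /a/) is unaffected → [p].
/a/ — not in any rule's target class → [a].
/r/ (between /a/ and /k/): rule 2 targets it, but not between two vowels → unchanged [r].
/k/ — between /r/ and /i/, before a front vowel — surfaces as [tʃ] (rule 1).
/i/ (between /k/ and /t/): no rule targets it → [i].
/t/ — between /i/ and /ɡ/; rule 4 does not apply here → [t].
/ɡ/ (between /t/ and /o/): rule 1 targets it, but not before a front vowel → unchanged [ɡ].
/o/ (word-final) is unaffected → [o].

[beˈtʃedpartʃitɡo]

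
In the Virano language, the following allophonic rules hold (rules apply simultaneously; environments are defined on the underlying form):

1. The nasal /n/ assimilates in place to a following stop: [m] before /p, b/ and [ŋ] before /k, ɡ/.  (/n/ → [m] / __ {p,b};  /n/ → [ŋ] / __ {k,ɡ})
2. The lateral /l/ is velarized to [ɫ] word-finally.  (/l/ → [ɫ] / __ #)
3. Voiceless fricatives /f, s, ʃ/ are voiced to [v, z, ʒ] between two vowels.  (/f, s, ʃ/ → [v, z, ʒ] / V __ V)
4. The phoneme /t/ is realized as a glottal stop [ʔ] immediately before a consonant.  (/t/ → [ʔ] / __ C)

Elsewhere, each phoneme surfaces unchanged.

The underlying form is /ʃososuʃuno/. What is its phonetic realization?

/ʃ/ (word-initial): rule 3 targets it, but not between two vowels → unchanged [ʃ].
/o/ — not in any rule's target class → [o].
/s/ (between /o/ and /o/) occurs between two vowels → [z] by rule 3.
/o/ (between /s/ and /s/): no rule targets it → [o].
/s/ — between /o/ and /u/, between two vowels — surfaces as [z] (rule 3).
/u/ — not in any rule's target class → [u].
/ʃ/ (between /u/ and /u/): between two vowels, so rule 3 applies → [ʒ].
/u/ (between /ʃ/ and /n/): no rule targets it → [u].
/n/ (between /u/ and /o/) fails the environment for rule 1, so it stays [n].
/o/ stays [o].

[ʃozozuʒuno]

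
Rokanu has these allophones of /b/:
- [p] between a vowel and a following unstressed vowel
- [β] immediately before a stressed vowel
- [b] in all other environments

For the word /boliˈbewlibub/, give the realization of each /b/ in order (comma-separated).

[b], [β], [p], [b]

Occurrence 1 (position 1): no conditioning environment matches → elsewhere allophone [b].
Occurrence 2 (position 5): immediately before a stressed vowel → [β].
Occurrence 3 (position 10): between a vowel and a following unstressed vowel → [p].
Occurrence 4 (position 12): no conditioning environment matches → elsewhere allophone [b].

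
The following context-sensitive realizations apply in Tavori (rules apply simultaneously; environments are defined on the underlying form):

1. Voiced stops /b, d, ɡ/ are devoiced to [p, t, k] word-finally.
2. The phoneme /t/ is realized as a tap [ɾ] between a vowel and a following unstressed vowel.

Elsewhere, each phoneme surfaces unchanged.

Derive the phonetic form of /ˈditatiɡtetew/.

[ˈdiɾaɾiɡteɾew]

/d/ — word-initial; rule 1 does not apply here → [d].
/t/ meets the environment for rule 2 (between a vowel and a following unstressed vowel) → [ɾ].
Rule 2 applies to /t/ (between /a/ and /i/: between a vowel and a following unstressed vowel) → [ɾ].
/ɡ/ (between /i/ and /t/): rule 1 targets it, but not word-finally → unchanged [ɡ].
/t/ (between /ɡ/ and /e/) is in the target of rule 2 but the environment (between a vowel and a following unstressed vowel) is not met → [t].
/t/ meets the environment for rule 2 (between a vowel and a following unstressed vowel) → [ɾ].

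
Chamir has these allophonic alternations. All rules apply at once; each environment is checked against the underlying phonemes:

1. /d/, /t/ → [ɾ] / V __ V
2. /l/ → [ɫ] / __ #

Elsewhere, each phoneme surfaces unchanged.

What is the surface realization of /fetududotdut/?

/f/ (word-initial): no rule targets it → [f].
/e/ stays [e].
/t/ meets the environment for rule 1 (between two vowels) → [ɾ].
/u/ (between /t/ and /d/): no rule targets it → [u].
/d/ (between /u/ and /u/): between two vowels, so rule 1 applies → [ɾ].
/u/ — not in any rule's target class → [u].
/d/ (between /u/ and /o/) occurs between two vowels → [ɾ] by rule 1.
/o/ — not in any rule's target class → [o].
/t/ (between /o/ and /d/): rule 1 targets it, but not between two vowels → unchanged [t].
/d/ (between /t/ and /u/) is in the target of rule 1 but the environment (between two vowels) is not met → [d].
/u/ (between /d/ and /t/): no rule targets it → [u].
/t/ (word-final): rule 1 targets it, but not between two vowels → unchanged [t].

[feɾuɾuɾotdut]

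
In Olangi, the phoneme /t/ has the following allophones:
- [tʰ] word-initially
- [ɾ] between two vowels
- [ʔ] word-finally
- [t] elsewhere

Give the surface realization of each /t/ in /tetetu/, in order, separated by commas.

Occurrence 1 (position 1): word-initially → [tʰ].
Occurrence 2 (position 3): between two vowels → [ɾ].
Occurrence 3 (position 5): between two vowels → [ɾ].

[tʰ], [ɾ], [ɾ]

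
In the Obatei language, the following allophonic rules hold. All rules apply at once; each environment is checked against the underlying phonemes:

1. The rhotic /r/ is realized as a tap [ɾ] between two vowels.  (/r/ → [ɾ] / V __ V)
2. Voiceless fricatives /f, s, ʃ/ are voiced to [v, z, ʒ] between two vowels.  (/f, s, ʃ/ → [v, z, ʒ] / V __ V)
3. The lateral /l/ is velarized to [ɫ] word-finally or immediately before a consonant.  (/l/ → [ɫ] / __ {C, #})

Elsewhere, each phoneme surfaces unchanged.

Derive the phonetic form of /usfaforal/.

/u/ (word-initial) is unaffected → [u].
/s/ (between /u/ and /f/) is in the target of rule 2 but the environment (between two vowels) is not met → [s].
/f/ (between /s/ and /a/): rule 2 targets it, but not between two vowels → unchanged [f].
/a/ — not in any rule's target class → [a].
/f/ — between /a/ and /o/, between two vowels — surfaces as [v] (rule 2).
/o/ stays [o].
/r/ meets the environment for rule 1 (between two vowels) → [ɾ].
/a/ — not in any rule's target class → [a].
/l/ — word-final, word-finally or immediately before a consonant — surfaces as [ɫ] (rule 3).

[usfavoɾaɫ]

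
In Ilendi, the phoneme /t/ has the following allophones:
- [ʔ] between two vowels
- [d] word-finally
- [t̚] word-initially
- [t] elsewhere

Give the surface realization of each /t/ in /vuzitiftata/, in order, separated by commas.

[ʔ], [t], [ʔ]

Occurrence 1 (position 5): between two vowels → [ʔ].
Occurrence 2 (position 8): no conditioning environment matches → elsewhere allophone [t].
Occurrence 3 (position 10): between two vowels → [ʔ].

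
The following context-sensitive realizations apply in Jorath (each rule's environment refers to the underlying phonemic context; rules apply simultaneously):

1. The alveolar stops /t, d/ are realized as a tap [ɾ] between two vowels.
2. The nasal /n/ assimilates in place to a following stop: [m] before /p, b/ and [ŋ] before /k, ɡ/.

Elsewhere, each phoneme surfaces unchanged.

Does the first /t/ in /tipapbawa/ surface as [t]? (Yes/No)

/t/ (word-initial) is in the target of rule 1 but the environment (between two vowels) is not met → [t].
The actual realization is [t], which matches [t].

Yes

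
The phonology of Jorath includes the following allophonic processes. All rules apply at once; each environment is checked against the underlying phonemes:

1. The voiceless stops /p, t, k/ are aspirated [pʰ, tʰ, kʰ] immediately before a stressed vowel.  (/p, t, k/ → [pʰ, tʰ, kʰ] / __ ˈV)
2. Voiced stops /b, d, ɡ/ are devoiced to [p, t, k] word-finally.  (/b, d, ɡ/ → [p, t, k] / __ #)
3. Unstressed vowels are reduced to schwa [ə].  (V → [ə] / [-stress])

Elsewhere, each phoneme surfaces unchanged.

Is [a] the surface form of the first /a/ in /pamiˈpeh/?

No

Rule 3 applies to /a/ (between /p/ and /m/: in an unstressed syllable) → [ə].
The actual realization is [ə], not [a].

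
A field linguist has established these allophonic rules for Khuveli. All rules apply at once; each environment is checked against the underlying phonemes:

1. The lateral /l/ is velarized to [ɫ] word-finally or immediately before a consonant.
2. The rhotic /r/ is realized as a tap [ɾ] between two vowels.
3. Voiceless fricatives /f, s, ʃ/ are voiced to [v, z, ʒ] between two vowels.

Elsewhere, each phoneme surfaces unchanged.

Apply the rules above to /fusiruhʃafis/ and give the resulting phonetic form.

[fuziɾuhʃavis]

/f/ — word-initial; rule 3 does not apply here → [f].
/u/ stays [u].
/s/ meets the environment for rule 3 (between two vowels) → [z].
/i/ stays [i].
/r/ (between /i/ and /u/) occurs between two vowels → [ɾ] by rule 2.
/u/ — not in any rule's target class → [u].
/h/ stays [h].
/ʃ/ — between /h/ and /a/; rule 3 does not apply here → [ʃ].
/a/ stays [a].
/f/ (between /a/ and /i/): between two vowels, so rule 3 applies → [v].
/i/ stays [i].
/s/ (word-final): rule 3 targets it, but not between two vowels → unchanged [s].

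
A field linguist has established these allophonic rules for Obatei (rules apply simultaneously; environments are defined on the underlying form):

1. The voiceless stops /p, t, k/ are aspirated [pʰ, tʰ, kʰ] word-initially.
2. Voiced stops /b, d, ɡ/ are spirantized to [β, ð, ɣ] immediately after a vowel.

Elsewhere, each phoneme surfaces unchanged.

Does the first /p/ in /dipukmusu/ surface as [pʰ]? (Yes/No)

No

/p/ (between /i/ and /u/) fails the environment for rule 1, so it stays [p].
The actual realization is [p], not [pʰ].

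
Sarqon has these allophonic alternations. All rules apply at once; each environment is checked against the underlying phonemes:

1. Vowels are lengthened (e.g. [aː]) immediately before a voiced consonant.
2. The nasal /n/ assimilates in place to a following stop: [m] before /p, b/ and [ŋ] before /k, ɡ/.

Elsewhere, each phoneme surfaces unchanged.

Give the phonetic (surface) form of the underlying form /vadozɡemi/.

/v/ (word-initial) is unaffected → [v].
/a/ meets the environment for rule 1 (before a voiced consonant) → [aː].
/d/ — not in any rule's target class → [d].
/o/ (between /d/ and /z/): before a voiced consonant, so rule 1 applies → [oː].
/z/ — not in any rule's target class → [z].
/ɡ/ (between /z/ and /e/) is unaffected → [ɡ].
/e/ (between /ɡ/ and /m/) occurs before a voiced consonant → [eː] by rule 1.
/m/ — not in any rule's target class → [m].
/i/ (word-final) fails the environment for rule 1, so it stays [i].

[vaːdoːzɡeːmi]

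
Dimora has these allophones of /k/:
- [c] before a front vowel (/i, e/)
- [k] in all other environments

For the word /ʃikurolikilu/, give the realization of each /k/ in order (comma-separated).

Occurrence 1 (position 3): no conditioning environment matches → elsewhere allophone [k].
Occurrence 2 (position 9): before a front vowel → [c].

[k], [c]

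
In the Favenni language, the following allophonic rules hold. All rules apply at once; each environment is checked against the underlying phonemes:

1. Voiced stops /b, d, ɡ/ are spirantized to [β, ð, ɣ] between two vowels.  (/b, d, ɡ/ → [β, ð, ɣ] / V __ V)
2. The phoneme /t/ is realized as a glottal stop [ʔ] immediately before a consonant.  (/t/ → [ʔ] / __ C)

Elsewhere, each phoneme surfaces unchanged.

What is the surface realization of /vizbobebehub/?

/v/ (word-initial): no rule targets it → [v].
/i/ — not in any rule's target class → [i].
/z/ — not in any rule's target class → [z].
/b/ — between /z/ and /o/; rule 1 does not apply here → [b].
/o/ — not in any rule's target class → [o].
Rule 1 applies to /b/ (between /o/ and /e/: between two vowels) → [β].
/e/ (between /b/ and /b/) is unaffected → [e].
/b/ — between /e/ and /e/, between two vowels — surfaces as [β] (rule 1).
/e/ stays [e].
/h/ (between /e/ and /u/) is unaffected → [h].
/u/ (between /h/ and /b/) is unaffected → [u].
/b/ (word-final) fails the environment for rule 1, so it stays [b].

[vizboβeβehub]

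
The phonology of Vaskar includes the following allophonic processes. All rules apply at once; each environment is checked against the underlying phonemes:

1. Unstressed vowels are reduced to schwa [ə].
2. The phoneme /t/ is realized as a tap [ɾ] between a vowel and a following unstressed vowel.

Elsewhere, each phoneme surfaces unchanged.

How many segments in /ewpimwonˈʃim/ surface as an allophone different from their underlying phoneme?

3

Segments that undergo a rule: /e/ → [ə] (rule 1); /i/ → [ə] (rule 1); /o/ → [ə] (rule 1).
All other segments surface unchanged.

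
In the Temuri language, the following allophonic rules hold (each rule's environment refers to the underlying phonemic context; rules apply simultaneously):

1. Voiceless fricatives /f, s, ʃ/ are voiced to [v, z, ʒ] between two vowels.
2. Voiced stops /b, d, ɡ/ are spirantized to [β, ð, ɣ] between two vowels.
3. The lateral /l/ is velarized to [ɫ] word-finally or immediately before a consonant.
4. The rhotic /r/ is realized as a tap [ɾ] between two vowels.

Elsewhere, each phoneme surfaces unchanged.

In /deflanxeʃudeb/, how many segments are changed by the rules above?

2

Segments that undergo a rule: /ʃ/ → [ʒ] (rule 1); /d/ → [ð] (rule 2).
All other segments surface unchanged.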